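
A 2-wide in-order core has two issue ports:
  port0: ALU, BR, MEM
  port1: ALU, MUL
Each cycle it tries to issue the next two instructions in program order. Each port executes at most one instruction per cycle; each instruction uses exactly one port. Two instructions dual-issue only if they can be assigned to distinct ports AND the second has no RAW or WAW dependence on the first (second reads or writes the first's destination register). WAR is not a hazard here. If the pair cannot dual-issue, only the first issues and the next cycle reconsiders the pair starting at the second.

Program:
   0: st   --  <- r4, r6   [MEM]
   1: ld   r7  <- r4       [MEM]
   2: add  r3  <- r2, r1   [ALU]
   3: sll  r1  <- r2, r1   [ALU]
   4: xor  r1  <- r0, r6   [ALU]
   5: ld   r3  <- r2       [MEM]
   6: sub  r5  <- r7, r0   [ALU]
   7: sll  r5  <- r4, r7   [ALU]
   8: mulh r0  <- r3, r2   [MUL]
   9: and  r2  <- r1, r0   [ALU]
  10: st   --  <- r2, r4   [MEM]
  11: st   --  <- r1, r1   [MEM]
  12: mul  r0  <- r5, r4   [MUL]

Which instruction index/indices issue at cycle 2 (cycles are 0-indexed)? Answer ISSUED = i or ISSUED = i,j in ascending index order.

0. st.MEM @i0  | no-port MEM/MEM
1. ld.MEM/add.ALU @i1/i2  | 2-wide
2. sll.ALU @i3  | WAW r1
3. xor.ALU/ld.MEM @i4/i5  | 2-wide
4. sub.ALU @i6  | WAW r5
5. sll.ALU/mulh.MUL @i7/i8  | 2-wide
6. and.ALU @i9  | RAW r2
7. st.MEM @i10  | no-port MEM/MEM
8. st.MEM/mul.MUL @i11/i12  | 2-wide

ISSUED = 3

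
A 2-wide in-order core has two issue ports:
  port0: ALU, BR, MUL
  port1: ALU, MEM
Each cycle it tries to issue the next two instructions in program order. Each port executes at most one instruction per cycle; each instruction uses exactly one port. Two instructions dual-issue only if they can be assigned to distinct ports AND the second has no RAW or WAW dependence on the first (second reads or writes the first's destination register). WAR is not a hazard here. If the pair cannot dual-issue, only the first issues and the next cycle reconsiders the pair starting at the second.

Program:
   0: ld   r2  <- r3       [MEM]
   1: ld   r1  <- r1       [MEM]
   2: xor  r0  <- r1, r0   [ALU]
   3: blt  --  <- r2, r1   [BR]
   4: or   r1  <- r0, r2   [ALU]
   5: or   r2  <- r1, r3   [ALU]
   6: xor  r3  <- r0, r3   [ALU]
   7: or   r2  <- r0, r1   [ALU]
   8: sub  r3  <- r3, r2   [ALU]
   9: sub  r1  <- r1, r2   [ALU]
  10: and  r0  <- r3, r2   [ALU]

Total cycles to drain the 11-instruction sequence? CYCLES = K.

t=0 i0:ld ; no-port MEM/MEM
t=1 i1:ld ; RAW r1
t=2 i2+i3:xor/blt ; pair
t=3 i4:or ; RAW r1
t=4 i5+i6:or/xor ; pair
t=5 i7:or ; RAW r2
t=6 i8+i9:sub/sub ; pair
t=7 i10:and ; tail

CYCLES = 8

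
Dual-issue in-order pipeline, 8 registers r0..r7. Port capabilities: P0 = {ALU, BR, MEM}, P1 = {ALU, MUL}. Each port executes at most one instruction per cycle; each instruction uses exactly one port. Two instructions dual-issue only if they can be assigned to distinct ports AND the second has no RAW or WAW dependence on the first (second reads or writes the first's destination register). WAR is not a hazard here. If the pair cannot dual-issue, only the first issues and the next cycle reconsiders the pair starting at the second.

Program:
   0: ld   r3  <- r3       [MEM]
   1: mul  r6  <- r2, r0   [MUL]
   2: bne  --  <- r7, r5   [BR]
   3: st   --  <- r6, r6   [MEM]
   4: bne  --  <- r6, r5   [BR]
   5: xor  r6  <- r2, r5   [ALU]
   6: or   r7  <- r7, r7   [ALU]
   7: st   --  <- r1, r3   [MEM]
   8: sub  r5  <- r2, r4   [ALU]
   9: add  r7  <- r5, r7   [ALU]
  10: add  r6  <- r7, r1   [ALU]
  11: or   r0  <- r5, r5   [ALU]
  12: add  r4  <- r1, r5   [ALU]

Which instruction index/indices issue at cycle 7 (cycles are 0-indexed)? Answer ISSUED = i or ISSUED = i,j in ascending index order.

ISSUED = 10,11

0. ld;mul @i0+i1  | dual
1. bne @i2  | no-port BR/MEM
2. st @i3  | no-port MEM/BR
3. bne;xor @i4+i5  | dual
4. or;st @i6+i7  | dual
5. sub @i8  | RAW r5
6. add @i9  | RAW r7
7. add;or @i10+i11  | dual
8. add @i12  | tail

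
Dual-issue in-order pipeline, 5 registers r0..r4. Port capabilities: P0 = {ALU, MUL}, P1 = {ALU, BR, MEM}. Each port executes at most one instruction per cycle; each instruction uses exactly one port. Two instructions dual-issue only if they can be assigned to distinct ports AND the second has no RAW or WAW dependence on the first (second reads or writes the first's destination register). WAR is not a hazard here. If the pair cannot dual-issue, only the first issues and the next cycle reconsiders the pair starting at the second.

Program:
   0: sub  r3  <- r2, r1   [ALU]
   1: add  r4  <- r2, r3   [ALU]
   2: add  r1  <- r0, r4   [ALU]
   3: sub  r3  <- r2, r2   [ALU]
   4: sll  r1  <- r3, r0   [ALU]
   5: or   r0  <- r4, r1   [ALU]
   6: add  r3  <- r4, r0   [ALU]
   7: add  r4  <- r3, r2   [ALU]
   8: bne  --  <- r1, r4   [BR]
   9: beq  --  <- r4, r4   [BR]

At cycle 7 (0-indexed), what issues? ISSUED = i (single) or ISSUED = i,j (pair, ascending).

ISSUED = 8

c0: i0 sub  RAW r3
c1: i1 add  RAW r4
c2: i2&i3 add;sub  pair
c3: i4 sll  RAW r1
c4: i5 or  RAW r0
c5: i6 add  RAW r3
c6: i7 add  RAW r4
c7: i8 bne  no-port BR/BR
c8: i9 beq  tail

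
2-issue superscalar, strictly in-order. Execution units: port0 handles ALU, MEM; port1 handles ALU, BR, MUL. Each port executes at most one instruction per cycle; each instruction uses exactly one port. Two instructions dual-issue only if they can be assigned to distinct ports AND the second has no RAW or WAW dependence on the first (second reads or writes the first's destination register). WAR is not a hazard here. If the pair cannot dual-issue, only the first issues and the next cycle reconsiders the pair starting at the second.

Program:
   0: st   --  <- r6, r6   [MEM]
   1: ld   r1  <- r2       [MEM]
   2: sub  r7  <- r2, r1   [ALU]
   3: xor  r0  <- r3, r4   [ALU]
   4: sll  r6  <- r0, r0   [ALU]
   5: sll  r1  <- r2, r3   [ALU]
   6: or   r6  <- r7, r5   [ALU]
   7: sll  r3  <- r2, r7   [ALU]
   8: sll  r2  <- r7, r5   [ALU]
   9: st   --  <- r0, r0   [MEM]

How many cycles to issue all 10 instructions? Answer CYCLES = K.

0. st @i0  | no-port MEM/MEM
1. ld @i1  | RAW r1
2. sub+xor @i2&i3  | dual
3. sll+sll @i4&i5  | dual
4. or+sll @i6&i7  | dual
5. sll+st @i8&i9  | dual

CYCLES = 6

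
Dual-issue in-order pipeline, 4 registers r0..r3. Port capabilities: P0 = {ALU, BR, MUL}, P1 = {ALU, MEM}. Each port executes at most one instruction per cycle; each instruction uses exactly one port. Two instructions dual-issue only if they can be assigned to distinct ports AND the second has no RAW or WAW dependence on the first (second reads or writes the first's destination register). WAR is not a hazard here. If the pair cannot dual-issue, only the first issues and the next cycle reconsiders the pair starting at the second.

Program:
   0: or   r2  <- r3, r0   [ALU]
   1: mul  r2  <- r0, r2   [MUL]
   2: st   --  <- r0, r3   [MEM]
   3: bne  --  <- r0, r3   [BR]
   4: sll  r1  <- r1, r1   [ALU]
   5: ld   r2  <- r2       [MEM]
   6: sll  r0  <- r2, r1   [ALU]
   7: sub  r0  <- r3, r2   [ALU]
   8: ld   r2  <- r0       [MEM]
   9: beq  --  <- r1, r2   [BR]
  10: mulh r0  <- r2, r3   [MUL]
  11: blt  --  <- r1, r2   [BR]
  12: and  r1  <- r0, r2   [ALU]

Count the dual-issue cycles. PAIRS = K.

  cy0 -> i0 (or) RAW+WAW r2
  cy1 -> i1/i2 (mul;st) 2-wide
  cy2 -> i3/i4 (bne;sll) 2-wide
  cy3 -> i5 (ld) RAW r2
  cy4 -> i6 (sll) WAW r0
  cy5 -> i7 (sub) RAW r0
  cy6 -> i8 (ld) RAW r2
  cy7 -> i9 (beq) no-port BR/MUL
  cy8 -> i10 (mulh) no-port MUL/BR
  cy9 -> i11/i12 (blt;and) 2-wide

PAIRS = 3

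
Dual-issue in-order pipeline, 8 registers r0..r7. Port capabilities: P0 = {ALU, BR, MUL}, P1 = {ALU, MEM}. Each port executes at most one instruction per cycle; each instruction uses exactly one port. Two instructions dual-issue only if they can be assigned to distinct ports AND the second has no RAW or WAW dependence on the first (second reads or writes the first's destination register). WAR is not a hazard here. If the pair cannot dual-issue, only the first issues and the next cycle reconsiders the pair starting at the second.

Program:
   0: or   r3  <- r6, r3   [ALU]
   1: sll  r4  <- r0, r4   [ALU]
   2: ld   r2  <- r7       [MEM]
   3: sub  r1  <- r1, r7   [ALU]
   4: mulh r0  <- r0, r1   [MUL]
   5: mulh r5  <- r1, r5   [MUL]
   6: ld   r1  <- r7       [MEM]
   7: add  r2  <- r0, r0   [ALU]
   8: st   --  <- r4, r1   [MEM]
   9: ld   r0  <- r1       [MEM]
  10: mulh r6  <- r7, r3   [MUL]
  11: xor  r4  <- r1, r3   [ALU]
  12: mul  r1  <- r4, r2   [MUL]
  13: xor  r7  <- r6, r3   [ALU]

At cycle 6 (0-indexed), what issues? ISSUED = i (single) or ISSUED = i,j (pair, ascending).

ISSUED = 11

[0] i0&i1  or.ALU sll.ALU  -- pair
[1] i2&i3  ld.MEM sub.ALU  -- pair
[2] i4  mulh.MUL  -- no-port MUL/MUL
[3] i5&i6  mulh.MUL ld.MEM  -- pair
[4] i7&i8  add.ALU st.MEM  -- pair
[5] i9&i10  ld.MEM mulh.MUL  -- pair
[6] i11  xor.ALU  -- RAW r4
[7] i12&i13  mul.MUL xor.ALU  -- pair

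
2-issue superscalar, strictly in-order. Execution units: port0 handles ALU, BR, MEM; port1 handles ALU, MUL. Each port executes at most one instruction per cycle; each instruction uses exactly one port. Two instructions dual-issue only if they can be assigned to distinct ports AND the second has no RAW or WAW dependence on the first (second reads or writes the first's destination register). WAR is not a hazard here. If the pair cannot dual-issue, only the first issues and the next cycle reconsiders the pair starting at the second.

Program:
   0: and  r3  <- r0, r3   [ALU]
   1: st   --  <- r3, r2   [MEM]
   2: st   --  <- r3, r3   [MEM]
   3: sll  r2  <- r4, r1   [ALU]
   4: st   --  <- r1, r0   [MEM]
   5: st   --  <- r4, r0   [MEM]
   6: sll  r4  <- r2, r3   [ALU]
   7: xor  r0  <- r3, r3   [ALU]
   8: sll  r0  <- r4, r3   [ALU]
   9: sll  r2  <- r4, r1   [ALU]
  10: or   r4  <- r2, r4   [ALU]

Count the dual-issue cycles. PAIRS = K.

PAIRS = 3

c0: i0 and.ALU  RAW r3
c1: i1 st.MEM  no-port MEM/MEM
c2: i2+i3 st.MEM sll.ALU  2-wide
c3: i4 st.MEM  no-port MEM/MEM
c4: i5+i6 st.MEM sll.ALU  2-wide
c5: i7 xor.ALU  WAW r0
c6: i8+i9 sll.ALU sll.ALU  2-wide
c7: i10 or.ALU  tail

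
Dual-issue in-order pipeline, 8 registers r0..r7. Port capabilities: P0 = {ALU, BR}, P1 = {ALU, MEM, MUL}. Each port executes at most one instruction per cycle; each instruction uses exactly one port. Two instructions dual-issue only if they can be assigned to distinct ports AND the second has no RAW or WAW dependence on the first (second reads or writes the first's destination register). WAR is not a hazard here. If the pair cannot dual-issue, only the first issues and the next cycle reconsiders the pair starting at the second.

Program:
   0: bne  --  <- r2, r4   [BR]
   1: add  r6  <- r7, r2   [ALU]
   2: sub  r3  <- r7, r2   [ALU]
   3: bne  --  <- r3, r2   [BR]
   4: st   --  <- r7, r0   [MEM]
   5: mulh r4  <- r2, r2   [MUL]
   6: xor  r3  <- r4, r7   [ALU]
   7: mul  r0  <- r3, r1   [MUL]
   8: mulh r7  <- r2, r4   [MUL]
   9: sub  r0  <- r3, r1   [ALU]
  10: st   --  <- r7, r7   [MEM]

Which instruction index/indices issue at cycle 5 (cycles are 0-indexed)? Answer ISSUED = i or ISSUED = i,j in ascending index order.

c0: i0,i1 bne/add  pair
c1: i2 sub  RAW r3
c2: i3,i4 bne/st  pair
c3: i5 mulh  RAW r4
c4: i6 xor  RAW r3
c5: i7 mul  no-port MUL/MUL
c6: i8,i9 mulh/sub  pair
c7: i10 st  tail

ISSUED = 7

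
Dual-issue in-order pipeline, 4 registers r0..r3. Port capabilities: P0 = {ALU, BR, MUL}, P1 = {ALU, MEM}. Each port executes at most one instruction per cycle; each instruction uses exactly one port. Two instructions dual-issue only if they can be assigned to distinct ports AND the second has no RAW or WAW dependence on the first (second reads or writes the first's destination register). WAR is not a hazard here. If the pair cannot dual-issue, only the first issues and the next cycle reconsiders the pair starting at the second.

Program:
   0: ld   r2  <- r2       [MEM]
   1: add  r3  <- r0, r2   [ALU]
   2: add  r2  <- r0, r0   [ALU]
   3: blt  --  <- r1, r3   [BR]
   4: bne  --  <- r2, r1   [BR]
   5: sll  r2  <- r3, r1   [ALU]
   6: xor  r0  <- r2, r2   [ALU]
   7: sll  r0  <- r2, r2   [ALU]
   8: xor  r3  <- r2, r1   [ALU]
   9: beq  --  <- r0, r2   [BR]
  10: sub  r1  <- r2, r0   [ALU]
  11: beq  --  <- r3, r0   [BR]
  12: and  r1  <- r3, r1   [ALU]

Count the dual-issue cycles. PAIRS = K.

PAIRS = 5

[0] i0  ld.MEM  -- RAW r2
[1] i1,i2  add.ALU;add.ALU  -- dual
[2] i3  blt.BR  -- no-port BR/BR
[3] i4,i5  bne.BR;sll.ALU  -- dual
[4] i6  xor.ALU  -- WAW r0
[5] i7,i8  sll.ALU;xor.ALU  -- dual
[6] i9,i10  beq.BR;sub.ALU  -- dual
[7] i11,i12  beq.BR;and.ALU  -- dual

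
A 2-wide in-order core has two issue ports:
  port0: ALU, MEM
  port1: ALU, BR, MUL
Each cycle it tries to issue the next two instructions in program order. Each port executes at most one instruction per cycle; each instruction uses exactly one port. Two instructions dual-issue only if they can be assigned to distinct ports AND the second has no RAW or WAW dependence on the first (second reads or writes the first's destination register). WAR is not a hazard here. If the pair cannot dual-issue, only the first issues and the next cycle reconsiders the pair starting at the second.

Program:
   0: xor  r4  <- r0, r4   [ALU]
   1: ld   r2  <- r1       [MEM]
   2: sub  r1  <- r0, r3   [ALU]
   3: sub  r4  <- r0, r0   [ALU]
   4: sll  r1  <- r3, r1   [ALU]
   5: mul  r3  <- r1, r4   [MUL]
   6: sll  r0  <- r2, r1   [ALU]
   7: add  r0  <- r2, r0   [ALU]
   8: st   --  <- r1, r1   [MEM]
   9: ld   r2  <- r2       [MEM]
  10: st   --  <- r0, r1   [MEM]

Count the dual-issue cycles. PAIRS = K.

[0] i0+i1  xor+ld  -- dual
[1] i2+i3  sub+sub  -- dual
[2] i4  sll  -- RAW r1
[3] i5+i6  mul+sll  -- dual
[4] i7+i8  add+st  -- dual
[5] i9  ld  -- no-port MEM/MEM
[6] i10  st  -- tail

PAIRS = 4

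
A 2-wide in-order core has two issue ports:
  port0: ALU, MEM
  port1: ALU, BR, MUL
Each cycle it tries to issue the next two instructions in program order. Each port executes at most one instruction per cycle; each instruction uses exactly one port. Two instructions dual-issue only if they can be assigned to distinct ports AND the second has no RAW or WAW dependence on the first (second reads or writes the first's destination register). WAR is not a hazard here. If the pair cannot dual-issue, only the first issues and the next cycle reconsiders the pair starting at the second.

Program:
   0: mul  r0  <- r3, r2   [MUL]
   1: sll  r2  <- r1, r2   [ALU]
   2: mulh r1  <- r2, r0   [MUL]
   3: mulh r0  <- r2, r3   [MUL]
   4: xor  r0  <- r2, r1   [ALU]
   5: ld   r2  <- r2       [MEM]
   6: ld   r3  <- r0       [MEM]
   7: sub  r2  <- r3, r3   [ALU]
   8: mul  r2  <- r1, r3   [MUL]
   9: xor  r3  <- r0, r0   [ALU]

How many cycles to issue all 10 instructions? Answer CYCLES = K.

t=0 i0,i1:mul+sll ; dual
t=1 i2:mulh ; no-port MUL/MUL
t=2 i3:mulh ; WAW r0
t=3 i4,i5:xor+ld ; dual
t=4 i6:ld ; RAW r3
t=5 i7:sub ; WAW r2
t=6 i8,i9:mul+xor ; dual

CYCLES = 7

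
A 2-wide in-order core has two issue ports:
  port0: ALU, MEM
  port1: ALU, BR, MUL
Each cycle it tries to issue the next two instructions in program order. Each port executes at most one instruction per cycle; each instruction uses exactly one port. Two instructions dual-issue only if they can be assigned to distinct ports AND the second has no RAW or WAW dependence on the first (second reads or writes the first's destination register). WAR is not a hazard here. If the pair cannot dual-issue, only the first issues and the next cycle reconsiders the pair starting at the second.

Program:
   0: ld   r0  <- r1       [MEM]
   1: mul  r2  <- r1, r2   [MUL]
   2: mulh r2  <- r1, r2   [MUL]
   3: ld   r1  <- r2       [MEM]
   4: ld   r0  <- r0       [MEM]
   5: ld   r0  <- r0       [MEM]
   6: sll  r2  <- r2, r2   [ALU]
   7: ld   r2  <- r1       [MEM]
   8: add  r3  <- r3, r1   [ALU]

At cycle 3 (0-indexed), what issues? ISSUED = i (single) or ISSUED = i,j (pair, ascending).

ISSUED = 4

#0 head=0: ld mul i0&i1 dual
#1 head=2: mulh i2 RAW r2
#2 head=3: ld i3 no-port MEM/MEM
#3 head=4: ld i4 no-port MEM/MEM
#4 head=5: ld sll i5&i6 dual
#5 head=7: ld add i7&i8 dual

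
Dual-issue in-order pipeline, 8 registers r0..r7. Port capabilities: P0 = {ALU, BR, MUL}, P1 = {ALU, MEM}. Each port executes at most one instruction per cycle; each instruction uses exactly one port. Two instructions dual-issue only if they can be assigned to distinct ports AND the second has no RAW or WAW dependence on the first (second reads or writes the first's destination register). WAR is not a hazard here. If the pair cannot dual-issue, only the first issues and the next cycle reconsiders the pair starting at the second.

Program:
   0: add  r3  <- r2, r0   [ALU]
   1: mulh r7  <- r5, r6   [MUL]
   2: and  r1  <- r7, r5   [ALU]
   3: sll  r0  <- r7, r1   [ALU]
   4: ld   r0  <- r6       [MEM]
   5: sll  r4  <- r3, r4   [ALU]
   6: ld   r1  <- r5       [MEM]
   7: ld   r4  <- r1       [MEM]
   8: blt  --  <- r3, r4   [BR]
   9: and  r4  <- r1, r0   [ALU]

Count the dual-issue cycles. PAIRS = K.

c0: i0&i1 add.ALU/mulh.MUL  pair
c1: i2 and.ALU  RAW r1
c2: i3 sll.ALU  WAW r0
c3: i4&i5 ld.MEM/sll.ALU  pair
c4: i6 ld.MEM  no-port MEM/MEM
c5: i7 ld.MEM  RAW r4
c6: i8&i9 blt.BR/and.ALU  pair

PAIRS = 3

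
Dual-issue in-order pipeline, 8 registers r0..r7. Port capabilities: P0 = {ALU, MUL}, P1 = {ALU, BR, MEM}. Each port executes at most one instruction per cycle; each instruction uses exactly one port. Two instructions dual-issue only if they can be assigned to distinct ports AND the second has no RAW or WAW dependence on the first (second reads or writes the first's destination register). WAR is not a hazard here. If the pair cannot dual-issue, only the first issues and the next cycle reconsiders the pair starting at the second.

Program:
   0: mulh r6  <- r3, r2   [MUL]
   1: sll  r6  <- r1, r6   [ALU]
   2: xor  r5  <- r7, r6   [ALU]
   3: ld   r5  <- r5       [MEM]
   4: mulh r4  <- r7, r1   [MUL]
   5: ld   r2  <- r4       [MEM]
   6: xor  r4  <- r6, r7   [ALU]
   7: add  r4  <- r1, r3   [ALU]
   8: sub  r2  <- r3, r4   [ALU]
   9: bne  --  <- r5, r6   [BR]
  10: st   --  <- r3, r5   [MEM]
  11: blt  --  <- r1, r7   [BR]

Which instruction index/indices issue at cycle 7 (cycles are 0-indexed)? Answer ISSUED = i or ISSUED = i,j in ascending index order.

#0 head=0: mulh.MUL i0 RAW+WAW r6
#1 head=1: sll.ALU i1 RAW r6
#2 head=2: xor.ALU i2 RAW+WAW r5
#3 head=3: ld.MEM/mulh.MUL i3/i4 dual
#4 head=5: ld.MEM/xor.ALU i5/i6 dual
#5 head=7: add.ALU i7 RAW r4
#6 head=8: sub.ALU/bne.BR i8/i9 dual
#7 head=10: st.MEM i10 no-port MEM/BR
#8 head=11: blt.BR i11 tail

ISSUED = 10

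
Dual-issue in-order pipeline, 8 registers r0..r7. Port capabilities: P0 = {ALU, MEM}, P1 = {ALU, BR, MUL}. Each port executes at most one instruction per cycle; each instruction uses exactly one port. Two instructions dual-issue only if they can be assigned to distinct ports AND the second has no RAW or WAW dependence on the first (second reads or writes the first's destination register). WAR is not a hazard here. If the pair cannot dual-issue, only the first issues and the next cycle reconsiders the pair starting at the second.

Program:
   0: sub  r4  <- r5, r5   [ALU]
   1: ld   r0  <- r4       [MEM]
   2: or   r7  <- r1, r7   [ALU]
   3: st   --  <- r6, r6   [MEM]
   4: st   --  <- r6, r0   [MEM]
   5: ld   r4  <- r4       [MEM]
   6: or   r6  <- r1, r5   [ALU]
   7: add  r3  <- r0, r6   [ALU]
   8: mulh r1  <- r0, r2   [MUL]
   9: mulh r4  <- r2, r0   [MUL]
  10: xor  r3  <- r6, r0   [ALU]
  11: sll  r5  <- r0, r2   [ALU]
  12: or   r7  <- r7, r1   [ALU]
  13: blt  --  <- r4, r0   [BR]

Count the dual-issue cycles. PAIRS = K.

t=0 i0:sub.ALU ; RAW r4
t=1 i1/i2:ld.MEM or.ALU ; dual
t=2 i3:st.MEM ; no-port MEM/MEM
t=3 i4:st.MEM ; no-port MEM/MEM
t=4 i5/i6:ld.MEM or.ALU ; dual
t=5 i7/i8:add.ALU mulh.MUL ; dual
t=6 i9/i10:mulh.MUL xor.ALU ; dual
t=7 i11/i12:sll.ALU or.ALU ; dual
t=8 i13:blt.BR ; tail

PAIRS = 5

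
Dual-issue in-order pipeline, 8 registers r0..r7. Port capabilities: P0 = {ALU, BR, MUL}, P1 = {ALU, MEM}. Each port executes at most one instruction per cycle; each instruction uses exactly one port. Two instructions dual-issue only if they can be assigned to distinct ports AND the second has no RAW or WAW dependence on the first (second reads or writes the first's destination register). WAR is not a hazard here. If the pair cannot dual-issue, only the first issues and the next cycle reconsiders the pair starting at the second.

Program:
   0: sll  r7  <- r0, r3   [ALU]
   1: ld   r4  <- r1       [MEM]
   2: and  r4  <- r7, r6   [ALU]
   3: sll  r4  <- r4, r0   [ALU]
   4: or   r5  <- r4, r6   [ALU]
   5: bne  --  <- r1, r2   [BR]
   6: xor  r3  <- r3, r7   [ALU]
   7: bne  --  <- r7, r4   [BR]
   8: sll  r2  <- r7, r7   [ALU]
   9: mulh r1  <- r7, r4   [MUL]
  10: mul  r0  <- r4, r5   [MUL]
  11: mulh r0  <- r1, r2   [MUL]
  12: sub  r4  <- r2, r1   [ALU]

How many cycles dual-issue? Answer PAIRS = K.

0. sll.ALU/ld.MEM @i0/i1  | 2-wide
1. and.ALU @i2  | RAW+WAW r4
2. sll.ALU @i3  | RAW r4
3. or.ALU/bne.BR @i4/i5  | 2-wide
4. xor.ALU/bne.BR @i6/i7  | 2-wide
5. sll.ALU/mulh.MUL @i8/i9  | 2-wide
6. mul.MUL @i10  | no-port MUL/MUL
7. mulh.MUL/sub.ALU @i11/i12  | 2-wide

PAIRS = 5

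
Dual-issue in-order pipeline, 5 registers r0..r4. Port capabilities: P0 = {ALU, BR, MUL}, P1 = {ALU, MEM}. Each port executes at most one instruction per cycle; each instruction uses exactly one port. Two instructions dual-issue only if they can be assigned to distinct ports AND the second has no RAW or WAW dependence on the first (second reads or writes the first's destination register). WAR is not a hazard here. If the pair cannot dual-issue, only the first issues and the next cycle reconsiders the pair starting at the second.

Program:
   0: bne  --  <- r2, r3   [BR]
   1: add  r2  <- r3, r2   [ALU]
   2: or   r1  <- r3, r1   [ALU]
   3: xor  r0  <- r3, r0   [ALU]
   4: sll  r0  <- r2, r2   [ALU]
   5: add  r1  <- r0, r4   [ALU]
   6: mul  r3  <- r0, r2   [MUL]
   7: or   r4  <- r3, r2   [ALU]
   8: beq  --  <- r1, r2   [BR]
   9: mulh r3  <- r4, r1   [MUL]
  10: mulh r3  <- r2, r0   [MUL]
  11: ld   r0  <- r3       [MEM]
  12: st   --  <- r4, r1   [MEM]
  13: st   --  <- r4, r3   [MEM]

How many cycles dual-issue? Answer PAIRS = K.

PAIRS = 4

[0] i0/i1  bne+add  -- pair
[1] i2/i3  or+xor  -- pair
[2] i4  sll  -- RAW r0
[3] i5/i6  add+mul  -- pair
[4] i7/i8  or+beq  -- pair
[5] i9  mulh  -- no-port MUL/MUL
[6] i10  mulh  -- RAW r3
[7] i11  ld  -- no-port MEM/MEM
[8] i12  st  -- no-port MEM/MEM
[9] i13  st  -- tail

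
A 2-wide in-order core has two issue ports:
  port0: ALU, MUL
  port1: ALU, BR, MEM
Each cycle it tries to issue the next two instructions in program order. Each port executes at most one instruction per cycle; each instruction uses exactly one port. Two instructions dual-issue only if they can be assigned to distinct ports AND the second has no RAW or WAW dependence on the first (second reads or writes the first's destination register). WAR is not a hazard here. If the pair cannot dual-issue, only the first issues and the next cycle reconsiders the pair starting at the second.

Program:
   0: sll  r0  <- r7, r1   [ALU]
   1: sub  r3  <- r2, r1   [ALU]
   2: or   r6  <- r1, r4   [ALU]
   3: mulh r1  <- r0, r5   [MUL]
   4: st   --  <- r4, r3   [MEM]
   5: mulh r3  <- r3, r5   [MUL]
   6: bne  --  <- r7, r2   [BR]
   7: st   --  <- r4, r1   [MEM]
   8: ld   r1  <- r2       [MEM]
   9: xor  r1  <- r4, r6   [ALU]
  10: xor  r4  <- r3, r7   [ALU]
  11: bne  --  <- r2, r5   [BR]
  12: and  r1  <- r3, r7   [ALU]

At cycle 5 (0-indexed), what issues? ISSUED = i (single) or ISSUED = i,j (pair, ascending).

t=0 i0&i1:sll sub ; dual
t=1 i2&i3:or mulh ; dual
t=2 i4&i5:st mulh ; dual
t=3 i6:bne ; no-port BR/MEM
t=4 i7:st ; no-port MEM/MEM
t=5 i8:ld ; WAW r1
t=6 i9&i10:xor xor ; dual
t=7 i11&i12:bne and ; dual

ISSUED = 8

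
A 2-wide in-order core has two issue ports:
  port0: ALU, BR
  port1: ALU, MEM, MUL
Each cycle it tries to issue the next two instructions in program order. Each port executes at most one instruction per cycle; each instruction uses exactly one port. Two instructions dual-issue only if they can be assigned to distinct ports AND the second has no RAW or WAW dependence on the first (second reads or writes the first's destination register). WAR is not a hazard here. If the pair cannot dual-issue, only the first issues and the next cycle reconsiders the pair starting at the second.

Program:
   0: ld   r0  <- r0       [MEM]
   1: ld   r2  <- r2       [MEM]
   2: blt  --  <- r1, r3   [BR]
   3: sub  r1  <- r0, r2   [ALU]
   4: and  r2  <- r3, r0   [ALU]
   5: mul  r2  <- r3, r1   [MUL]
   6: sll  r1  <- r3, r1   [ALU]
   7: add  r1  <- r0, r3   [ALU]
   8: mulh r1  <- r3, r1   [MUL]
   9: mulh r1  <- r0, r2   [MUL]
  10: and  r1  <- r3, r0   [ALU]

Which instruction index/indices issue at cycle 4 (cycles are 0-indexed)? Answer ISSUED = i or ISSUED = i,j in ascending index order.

ISSUED = 7

t=0 i0:ld.MEM ; no-port MEM/MEM
t=1 i1/i2:ld.MEM blt.BR ; 2-wide
t=2 i3/i4:sub.ALU and.ALU ; 2-wide
t=3 i5/i6:mul.MUL sll.ALU ; 2-wide
t=4 i7:add.ALU ; RAW+WAW r1
t=5 i8:mulh.MUL ; no-port MUL/MUL
t=6 i9:mulh.MUL ; WAW r1
t=7 i10:and.ALU ; tail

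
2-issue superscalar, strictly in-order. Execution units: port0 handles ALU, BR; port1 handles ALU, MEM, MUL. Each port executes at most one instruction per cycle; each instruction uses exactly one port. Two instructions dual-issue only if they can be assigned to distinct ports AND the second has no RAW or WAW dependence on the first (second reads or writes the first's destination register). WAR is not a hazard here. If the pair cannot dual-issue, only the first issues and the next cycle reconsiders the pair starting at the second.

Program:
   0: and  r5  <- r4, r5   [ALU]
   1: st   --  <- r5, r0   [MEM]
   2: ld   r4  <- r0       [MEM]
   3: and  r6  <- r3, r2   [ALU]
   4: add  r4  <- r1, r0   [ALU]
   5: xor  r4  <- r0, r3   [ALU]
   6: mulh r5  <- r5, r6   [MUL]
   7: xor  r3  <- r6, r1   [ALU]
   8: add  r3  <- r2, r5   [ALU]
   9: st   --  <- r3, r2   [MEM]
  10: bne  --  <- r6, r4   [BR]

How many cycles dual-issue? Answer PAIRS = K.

  cy0 -> i0 (and) RAW r5
  cy1 -> i1 (st) no-port MEM/MEM
  cy2 -> i2/i3 (ld/and) pair
  cy3 -> i4 (add) WAW r4
  cy4 -> i5/i6 (xor/mulh) pair
  cy5 -> i7 (xor) WAW r3
  cy6 -> i8 (add) RAW r3
  cy7 -> i9/i10 (st/bne) pair

PAIRS = 3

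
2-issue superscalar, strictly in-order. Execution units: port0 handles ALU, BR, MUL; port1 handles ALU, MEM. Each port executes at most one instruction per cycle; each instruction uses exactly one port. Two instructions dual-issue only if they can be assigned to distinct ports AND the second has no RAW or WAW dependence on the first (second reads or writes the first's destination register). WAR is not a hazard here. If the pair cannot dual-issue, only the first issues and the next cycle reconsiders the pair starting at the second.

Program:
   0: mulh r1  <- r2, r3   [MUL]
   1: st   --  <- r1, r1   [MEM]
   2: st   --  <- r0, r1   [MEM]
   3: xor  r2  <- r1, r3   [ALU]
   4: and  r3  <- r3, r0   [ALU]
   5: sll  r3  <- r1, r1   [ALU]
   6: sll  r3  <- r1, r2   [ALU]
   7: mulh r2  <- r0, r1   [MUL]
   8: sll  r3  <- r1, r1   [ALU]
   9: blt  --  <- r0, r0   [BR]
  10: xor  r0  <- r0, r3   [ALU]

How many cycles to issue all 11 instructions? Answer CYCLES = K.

CYCLES = 8

#0 head=0: mulh i0 RAW r1
#1 head=1: st i1 no-port MEM/MEM
#2 head=2: st+xor i2+i3 pair
#3 head=4: and i4 WAW r3
#4 head=5: sll i5 WAW r3
#5 head=6: sll+mulh i6+i7 pair
#6 head=8: sll+blt i8+i9 pair
#7 head=10: xor i10 tail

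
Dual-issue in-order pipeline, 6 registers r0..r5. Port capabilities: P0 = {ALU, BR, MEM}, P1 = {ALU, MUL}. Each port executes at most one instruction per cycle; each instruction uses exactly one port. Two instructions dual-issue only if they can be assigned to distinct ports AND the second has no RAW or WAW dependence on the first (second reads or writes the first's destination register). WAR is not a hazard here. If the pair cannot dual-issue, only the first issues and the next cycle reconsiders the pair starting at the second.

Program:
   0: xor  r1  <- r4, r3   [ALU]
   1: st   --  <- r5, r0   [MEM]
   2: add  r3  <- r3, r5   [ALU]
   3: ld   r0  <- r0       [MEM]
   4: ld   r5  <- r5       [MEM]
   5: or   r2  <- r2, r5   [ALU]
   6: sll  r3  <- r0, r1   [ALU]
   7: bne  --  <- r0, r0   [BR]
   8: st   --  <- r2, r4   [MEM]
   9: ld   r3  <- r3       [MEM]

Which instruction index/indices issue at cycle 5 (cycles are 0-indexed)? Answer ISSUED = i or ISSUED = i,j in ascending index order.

ISSUED = 8

t=0 i0,i1:xor st ; 2-wide
t=1 i2,i3:add ld ; 2-wide
t=2 i4:ld ; RAW r5
t=3 i5,i6:or sll ; 2-wide
t=4 i7:bne ; no-port BR/MEM
t=5 i8:st ; no-port MEM/MEM
t=6 i9:ld ; tail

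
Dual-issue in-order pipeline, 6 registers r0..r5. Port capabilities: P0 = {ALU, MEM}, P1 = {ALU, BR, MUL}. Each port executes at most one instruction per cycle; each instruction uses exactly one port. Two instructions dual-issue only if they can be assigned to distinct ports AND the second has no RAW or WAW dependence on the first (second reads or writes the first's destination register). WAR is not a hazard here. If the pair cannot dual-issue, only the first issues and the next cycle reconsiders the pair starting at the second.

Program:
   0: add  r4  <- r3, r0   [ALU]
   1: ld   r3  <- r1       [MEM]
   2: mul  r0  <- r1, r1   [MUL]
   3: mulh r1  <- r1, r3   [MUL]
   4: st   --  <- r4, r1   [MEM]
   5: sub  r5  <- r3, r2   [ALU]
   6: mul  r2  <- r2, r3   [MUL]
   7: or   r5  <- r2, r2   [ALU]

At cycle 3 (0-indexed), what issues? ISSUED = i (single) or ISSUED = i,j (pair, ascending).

0. add.ALU ld.MEM @i0/i1  | dual
1. mul.MUL @i2  | no-port MUL/MUL
2. mulh.MUL @i3  | RAW r1
3. st.MEM sub.ALU @i4/i5  | dual
4. mul.MUL @i6  | RAW r2
5. or.ALU @i7  | tail

ISSUED = 4,5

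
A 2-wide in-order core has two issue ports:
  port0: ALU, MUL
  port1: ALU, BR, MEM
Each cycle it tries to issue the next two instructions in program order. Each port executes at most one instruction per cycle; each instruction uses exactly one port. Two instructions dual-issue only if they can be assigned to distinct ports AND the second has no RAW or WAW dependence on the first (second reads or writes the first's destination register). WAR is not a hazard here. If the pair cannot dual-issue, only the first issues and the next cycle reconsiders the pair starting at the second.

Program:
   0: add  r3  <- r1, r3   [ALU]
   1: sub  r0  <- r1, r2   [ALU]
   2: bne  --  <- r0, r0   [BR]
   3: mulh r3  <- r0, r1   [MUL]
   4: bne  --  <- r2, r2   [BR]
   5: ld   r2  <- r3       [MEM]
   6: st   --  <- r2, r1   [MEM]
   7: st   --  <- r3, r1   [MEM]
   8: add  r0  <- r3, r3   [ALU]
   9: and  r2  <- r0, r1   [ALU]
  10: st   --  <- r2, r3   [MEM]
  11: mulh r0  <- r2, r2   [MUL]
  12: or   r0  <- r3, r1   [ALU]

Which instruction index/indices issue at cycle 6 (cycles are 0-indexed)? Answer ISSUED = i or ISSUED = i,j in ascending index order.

t=0 i0/i1:add.ALU;sub.ALU ; dual
t=1 i2/i3:bne.BR;mulh.MUL ; dual
t=2 i4:bne.BR ; no-port BR/MEM
t=3 i5:ld.MEM ; no-port MEM/MEM
t=4 i6:st.MEM ; no-port MEM/MEM
t=5 i7/i8:st.MEM;add.ALU ; dual
t=6 i9:and.ALU ; RAW r2
t=7 i10/i11:st.MEM;mulh.MUL ; dual
t=8 i12:or.ALU ; tail

ISSUED = 9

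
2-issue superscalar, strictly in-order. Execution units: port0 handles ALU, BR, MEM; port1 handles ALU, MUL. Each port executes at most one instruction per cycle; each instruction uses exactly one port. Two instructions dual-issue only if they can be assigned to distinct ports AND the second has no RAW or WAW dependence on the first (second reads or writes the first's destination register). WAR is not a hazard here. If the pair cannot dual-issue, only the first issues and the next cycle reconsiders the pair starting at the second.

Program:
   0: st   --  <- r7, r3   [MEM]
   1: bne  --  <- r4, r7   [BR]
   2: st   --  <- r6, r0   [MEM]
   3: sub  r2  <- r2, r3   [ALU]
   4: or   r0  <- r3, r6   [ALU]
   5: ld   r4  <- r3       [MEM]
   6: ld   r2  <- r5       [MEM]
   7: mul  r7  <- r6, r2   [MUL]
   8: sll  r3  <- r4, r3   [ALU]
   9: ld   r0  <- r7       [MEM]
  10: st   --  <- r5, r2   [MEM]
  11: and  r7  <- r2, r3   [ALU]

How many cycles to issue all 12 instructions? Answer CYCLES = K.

CYCLES = 8

#0 head=0: st.MEM i0 no-port MEM/BR
#1 head=1: bne.BR i1 no-port BR/MEM
#2 head=2: st.MEM;sub.ALU i2&i3 dual
#3 head=4: or.ALU;ld.MEM i4&i5 dual
#4 head=6: ld.MEM i6 RAW r2
#5 head=7: mul.MUL;sll.ALU i7&i8 dual
#6 head=9: ld.MEM i9 no-port MEM/MEM
#7 head=10: st.MEM;and.ALU i10&i11 dual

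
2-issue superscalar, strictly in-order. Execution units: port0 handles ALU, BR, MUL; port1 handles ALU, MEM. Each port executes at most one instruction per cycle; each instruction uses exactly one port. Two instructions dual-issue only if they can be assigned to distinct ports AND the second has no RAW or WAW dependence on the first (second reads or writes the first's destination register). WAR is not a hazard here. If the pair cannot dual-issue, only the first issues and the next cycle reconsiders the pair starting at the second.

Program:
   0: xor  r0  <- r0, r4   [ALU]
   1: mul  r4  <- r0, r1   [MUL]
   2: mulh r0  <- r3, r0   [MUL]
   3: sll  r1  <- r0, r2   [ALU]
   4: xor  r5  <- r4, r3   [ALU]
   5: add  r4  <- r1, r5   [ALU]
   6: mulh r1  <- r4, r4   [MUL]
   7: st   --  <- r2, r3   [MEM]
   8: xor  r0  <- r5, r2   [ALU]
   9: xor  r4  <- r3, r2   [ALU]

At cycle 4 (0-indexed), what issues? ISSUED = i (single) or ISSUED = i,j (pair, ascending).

ISSUED = 5

#0 head=0: xor i0 RAW r0
#1 head=1: mul i1 no-port MUL/MUL
#2 head=2: mulh i2 RAW r0
#3 head=3: sll+xor i3+i4 dual
#4 head=5: add i5 RAW r4
#5 head=6: mulh+st i6+i7 dual
#6 head=8: xor+xor i8+i9 dual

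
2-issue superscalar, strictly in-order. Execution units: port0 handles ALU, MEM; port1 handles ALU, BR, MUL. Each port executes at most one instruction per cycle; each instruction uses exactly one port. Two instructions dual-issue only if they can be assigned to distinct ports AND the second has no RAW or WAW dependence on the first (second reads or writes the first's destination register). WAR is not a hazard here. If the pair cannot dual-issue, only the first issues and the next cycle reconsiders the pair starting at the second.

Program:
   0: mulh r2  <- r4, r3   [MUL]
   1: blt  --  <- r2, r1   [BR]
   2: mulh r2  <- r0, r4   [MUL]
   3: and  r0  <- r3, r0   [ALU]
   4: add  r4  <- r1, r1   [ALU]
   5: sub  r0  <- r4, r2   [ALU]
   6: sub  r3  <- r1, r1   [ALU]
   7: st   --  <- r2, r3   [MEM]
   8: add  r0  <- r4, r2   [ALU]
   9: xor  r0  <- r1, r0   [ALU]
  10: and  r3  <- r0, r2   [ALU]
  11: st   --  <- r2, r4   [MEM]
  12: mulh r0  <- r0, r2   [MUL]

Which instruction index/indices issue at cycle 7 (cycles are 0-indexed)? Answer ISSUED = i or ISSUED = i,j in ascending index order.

[0] i0  mulh  -- no-port MUL/BR
[1] i1  blt  -- no-port BR/MUL
[2] i2,i3  mulh/and  -- dual
[3] i4  add  -- RAW r4
[4] i5,i6  sub/sub  -- dual
[5] i7,i8  st/add  -- dual
[6] i9  xor  -- RAW r0
[7] i10,i11  and/st  -- dual
[8] i12  mulh  -- tail

ISSUED = 10,11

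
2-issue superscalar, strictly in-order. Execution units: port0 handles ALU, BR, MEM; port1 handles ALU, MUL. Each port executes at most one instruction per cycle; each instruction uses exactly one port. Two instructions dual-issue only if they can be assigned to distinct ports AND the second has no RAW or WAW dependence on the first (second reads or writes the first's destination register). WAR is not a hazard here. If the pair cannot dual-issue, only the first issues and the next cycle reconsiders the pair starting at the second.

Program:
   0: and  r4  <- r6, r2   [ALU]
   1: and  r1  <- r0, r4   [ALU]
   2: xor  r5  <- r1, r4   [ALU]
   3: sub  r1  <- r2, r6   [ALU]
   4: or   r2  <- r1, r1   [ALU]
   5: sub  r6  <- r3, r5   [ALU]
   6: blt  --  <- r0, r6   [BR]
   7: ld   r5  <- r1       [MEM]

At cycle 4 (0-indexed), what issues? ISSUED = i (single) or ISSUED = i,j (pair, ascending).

[0] i0  and  -- RAW r4
[1] i1  and  -- RAW r1
[2] i2/i3  xor/sub  -- pair
[3] i4/i5  or/sub  -- pair
[4] i6  blt  -- no-port BR/MEM
[5] i7  ld  -- tail

ISSUED = 6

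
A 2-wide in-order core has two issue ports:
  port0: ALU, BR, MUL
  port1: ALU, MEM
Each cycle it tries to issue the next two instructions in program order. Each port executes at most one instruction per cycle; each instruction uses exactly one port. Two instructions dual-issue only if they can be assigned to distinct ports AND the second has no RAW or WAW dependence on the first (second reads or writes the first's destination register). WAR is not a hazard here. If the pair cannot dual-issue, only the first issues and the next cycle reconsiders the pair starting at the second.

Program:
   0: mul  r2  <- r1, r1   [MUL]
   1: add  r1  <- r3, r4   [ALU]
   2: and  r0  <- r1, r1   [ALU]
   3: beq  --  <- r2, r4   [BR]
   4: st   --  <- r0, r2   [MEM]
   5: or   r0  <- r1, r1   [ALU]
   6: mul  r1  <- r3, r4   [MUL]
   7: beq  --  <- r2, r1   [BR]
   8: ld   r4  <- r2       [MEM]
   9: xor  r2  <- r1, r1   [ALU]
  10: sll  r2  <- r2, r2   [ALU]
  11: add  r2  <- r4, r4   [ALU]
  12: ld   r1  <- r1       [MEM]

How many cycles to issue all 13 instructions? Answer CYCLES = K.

CYCLES = 8

0. mul add @i0,i1  | pair
1. and beq @i2,i3  | pair
2. st or @i4,i5  | pair
3. mul @i6  | no-port MUL/BR
4. beq ld @i7,i8  | pair
5. xor @i9  | RAW+WAW r2
6. sll @i10  | WAW r2
7. add ld @i11,i12  | pair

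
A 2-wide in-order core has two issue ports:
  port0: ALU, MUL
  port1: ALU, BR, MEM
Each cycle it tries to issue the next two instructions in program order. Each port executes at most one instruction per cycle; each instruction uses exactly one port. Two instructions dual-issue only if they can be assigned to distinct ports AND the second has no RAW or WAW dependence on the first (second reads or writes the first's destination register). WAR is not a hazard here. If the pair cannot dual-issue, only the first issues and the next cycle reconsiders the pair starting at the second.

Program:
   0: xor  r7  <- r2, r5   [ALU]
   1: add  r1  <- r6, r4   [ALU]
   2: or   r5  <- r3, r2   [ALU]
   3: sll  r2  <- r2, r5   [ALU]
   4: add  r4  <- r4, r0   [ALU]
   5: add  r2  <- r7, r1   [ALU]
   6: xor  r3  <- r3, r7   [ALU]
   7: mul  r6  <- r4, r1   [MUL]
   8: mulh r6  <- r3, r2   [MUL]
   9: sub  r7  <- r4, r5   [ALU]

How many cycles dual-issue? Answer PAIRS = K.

[0] i0+i1  xor.ALU;add.ALU  -- pair
[1] i2  or.ALU  -- RAW r5
[2] i3+i4  sll.ALU;add.ALU  -- pair
[3] i5+i6  add.ALU;xor.ALU  -- pair
[4] i7  mul.MUL  -- no-port MUL/MUL
[5] i8+i9  mulh.MUL;sub.ALU  -- pair

PAIRS = 4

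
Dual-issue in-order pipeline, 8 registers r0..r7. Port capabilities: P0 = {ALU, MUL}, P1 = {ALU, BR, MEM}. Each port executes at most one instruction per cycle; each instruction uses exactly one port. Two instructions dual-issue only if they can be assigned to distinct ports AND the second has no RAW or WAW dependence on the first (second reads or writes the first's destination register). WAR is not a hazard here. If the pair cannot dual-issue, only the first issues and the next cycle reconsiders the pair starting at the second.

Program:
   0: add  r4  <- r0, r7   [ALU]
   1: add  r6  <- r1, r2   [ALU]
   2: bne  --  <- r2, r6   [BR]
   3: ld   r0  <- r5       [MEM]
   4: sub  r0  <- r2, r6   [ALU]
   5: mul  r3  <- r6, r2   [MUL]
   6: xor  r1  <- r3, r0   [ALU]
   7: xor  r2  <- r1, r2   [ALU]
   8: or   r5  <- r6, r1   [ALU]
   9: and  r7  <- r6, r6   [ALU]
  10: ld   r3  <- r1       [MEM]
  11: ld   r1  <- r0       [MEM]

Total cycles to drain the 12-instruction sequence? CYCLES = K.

CYCLES = 8

c0: i0+i1 add.ALU;add.ALU  2-wide
c1: i2 bne.BR  no-port BR/MEM
c2: i3 ld.MEM  WAW r0
c3: i4+i5 sub.ALU;mul.MUL  2-wide
c4: i6 xor.ALU  RAW r1
c5: i7+i8 xor.ALU;or.ALU  2-wide
c6: i9+i10 and.ALU;ld.MEM  2-wide
c7: i11 ld.MEM  tail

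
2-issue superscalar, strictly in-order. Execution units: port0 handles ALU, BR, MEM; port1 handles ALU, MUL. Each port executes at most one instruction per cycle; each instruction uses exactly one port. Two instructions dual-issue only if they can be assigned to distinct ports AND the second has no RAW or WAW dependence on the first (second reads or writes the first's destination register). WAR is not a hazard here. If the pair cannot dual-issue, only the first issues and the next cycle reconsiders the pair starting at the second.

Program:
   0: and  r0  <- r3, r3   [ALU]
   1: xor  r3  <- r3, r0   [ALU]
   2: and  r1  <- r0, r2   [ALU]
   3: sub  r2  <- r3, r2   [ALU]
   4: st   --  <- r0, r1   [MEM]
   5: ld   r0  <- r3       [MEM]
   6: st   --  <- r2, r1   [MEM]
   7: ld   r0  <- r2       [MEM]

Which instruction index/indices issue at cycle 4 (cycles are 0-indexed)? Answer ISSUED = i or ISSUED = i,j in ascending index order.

ISSUED = 6

#0 head=0: and i0 RAW r0
#1 head=1: xor;and i1&i2 dual
#2 head=3: sub;st i3&i4 dual
#3 head=5: ld i5 no-port MEM/MEM
#4 head=6: st i6 no-port MEM/MEM
#5 head=7: ld i7 tail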